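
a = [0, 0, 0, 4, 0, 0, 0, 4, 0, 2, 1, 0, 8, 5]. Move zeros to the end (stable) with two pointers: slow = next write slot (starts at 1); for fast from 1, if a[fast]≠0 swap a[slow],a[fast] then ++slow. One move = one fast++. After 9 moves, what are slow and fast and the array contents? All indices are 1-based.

slow=1 fast=1: a[fast]=0, fast++
slow=1 fast=2: a[fast]=0, fast++
slow=1 fast=3: a[fast]=0, fast++
slow=1 fast=4: a[fast]=4≠0 swap→a[1]=4, slow++,fast++
slow=2 fast=5: a[fast]=0, fast++
slow=2 fast=6: a[fast]=0, fast++
slow=2 fast=7: a[fast]=0, fast++
slow=2 fast=8: a[fast]=4≠0 swap→a[2]=4, slow++,fast++
slow=3 fast=9: a[fast]=0, fast++

slow=3, fast=10, a=[4, 4, 0, 0, 0, 0, 0, 0, 0, 2, 1, 0, 8, 5]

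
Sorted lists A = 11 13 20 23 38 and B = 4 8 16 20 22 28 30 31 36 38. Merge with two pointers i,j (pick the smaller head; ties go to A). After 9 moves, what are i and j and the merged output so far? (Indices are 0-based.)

i=0 j=0: A[i]=11>B[j]=4 take 4, j++
i=0 j=1: A[i]=11>B[j]=8 take 8, j++
i=0 j=2: A[i]=11<=B[j]=16 take 11, i++
i=1 j=2: A[i]=13<=B[j]=16 take 13, i++
i=2 j=2: A[i]=20>B[j]=16 take 16, j++
i=2 j=3: A[i]=20<=B[j]=20 take 20, i++
i=3 j=3: A[i]=23>B[j]=20 take 20, j++
i=3 j=4: A[i]=23>B[j]=22 take 22, j++
i=3 j=5: A[i]=23<=B[j]=28 take 23, i++

i=4, j=5, merged so far=[4, 8, 11, 13, 16, 20, 20, 22, 23]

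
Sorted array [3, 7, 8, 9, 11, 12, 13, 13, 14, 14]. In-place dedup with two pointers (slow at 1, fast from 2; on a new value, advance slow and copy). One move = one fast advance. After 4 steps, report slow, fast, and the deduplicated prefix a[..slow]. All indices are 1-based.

slow=5, fast=6, prefix=[3, 7, 8, 9, 11]

(s=1,f=2) a[fast]=7≠a[slow]=3 write a[2]=7 → slow++,fast++
(s=2,f=3) a[fast]=8≠a[slow]=7 write a[3]=8 → slow++,fast++
(s=3,f=4) a[fast]=9≠a[slow]=8 write a[4]=9 → slow++,fast++
(s=4,f=5) a[fast]=11≠a[slow]=9 write a[5]=11 → slow++,fast++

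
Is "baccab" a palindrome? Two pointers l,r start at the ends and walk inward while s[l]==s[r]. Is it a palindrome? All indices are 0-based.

palindrome

l=0 r=5: 'b'=='b', l++,r--
l=1 r=4: 'a'=='a', l++,r--
l=2 r=3: 'c'=='c', l++,r--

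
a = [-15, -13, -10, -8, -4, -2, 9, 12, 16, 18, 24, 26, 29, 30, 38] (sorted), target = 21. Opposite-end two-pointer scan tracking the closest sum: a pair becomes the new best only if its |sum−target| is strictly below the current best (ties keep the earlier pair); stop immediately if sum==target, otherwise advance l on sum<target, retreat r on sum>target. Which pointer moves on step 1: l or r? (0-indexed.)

[0,14] -15+38=23 d=2 * → r--

r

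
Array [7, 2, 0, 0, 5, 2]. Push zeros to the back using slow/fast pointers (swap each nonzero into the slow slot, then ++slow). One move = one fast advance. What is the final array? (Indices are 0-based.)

(s=0,f=0) a[fast]=7≠0 swap→a[0]=7 → slow++,fast++
(s=1,f=1) a[fast]=2≠0 swap→a[1]=2 → slow++,fast++
(s=2,f=2) a[fast]=0 → fast++
(s=2,f=3) a[fast]=0 → fast++
(s=2,f=4) a[fast]=5≠0 swap→a[2]=5 → slow++,fast++
(s=3,f=5) a[fast]=2≠0 swap→a[3]=2 → slow++,fast++

[7, 2, 5, 2, 0, 0]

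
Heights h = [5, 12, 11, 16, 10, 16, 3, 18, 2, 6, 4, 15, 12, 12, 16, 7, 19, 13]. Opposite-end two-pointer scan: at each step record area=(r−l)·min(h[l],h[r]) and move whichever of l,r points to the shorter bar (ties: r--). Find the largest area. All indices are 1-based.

l=1 r=18: min(5,13)*17=85 best=85 *, l++
l=2 r=18: min(12,13)*16=192 best=192 *, l++
l=3 r=18: min(11,13)*15=165 best=192, l++
l=4 r=18: min(16,13)*14=182 best=192, r--
l=4 r=17: min(16,19)*13=208 best=208 *, l++
l=5 r=17: min(10,19)*12=120 best=208, l++
l=6 r=17: min(16,19)*11=176 best=208, l++
l=7 r=17: min(3,19)*10=30 best=208, l++
l=8 r=17: min(18,19)*9=162 best=208, l++
l=9 r=17: min(2,19)*8=16 best=208, l++
l=10 r=17: min(6,19)*7=42 best=208, l++
l=11 r=17: min(4,19)*6=24 best=208, l++
l=12 r=17: min(15,19)*5=75 best=208, l++
l=13 r=17: min(12,19)*4=48 best=208, l++
l=14 r=17: min(12,19)*3=36 best=208, l++
l=15 r=17: min(16,19)*2=32 best=208, l++
l=16 r=17: min(7,19)*1=7 best=208, l++

max area = 208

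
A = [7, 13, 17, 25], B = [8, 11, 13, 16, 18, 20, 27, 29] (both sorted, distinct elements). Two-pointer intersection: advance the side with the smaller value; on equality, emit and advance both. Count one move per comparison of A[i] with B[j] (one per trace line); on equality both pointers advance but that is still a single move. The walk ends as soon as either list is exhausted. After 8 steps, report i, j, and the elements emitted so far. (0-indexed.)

[i=0,j=0] 7<8 → i++
[i=1,j=0] 13>8 → j++
[i=1,j=1] 13>11 → j++
[i=1,j=2] 13==13 emit → i++,j++
[i=2,j=3] 17>16 → j++
[i=2,j=4] 17<18 → i++
[i=3,j=4] 25>18 → j++
[i=3,j=5] 25>20 → j++

i=3, j=6, emitted=[13]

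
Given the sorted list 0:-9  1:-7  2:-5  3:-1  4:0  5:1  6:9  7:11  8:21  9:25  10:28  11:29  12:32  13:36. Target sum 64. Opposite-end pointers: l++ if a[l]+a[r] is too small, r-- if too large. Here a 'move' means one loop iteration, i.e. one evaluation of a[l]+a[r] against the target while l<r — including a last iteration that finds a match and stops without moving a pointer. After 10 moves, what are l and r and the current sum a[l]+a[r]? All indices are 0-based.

l=0 r=13: -9+36=27 <64, l++
l=1 r=13: -7+36=29 <64, l++
l=2 r=13: -5+36=31 <64, l++
l=3 r=13: -1+36=35 <64, l++
l=4 r=13: 0+36=36 <64, l++
l=5 r=13: 1+36=37 <64, l++
l=6 r=13: 9+36=45 <64, l++
l=7 r=13: 11+36=47 <64, l++
l=8 r=13: 21+36=57 <64, l++
l=9 r=13: 25+36=61 <64, l++

l=10, r=13, sum=64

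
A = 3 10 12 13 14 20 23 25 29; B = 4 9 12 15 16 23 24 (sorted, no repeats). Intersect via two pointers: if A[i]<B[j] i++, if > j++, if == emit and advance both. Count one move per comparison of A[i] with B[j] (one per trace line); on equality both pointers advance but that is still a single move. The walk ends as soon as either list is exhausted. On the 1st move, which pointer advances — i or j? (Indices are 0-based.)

[i=0,j=0] 3<4 → i++

i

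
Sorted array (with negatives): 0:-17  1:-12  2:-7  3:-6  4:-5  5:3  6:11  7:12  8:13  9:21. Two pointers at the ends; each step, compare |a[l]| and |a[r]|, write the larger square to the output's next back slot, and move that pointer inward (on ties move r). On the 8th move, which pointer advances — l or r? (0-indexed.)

l

l=0 r=9: |-17|<=|21| out[9]=441, r--
l=0 r=8: |-17|>|13| out[8]=289, l++
l=1 r=8: |-12|<=|13| out[7]=169, r--
l=1 r=7: |-12|<=|12| out[6]=144, r--
l=1 r=6: |-12|>|11| out[5]=144, l++
l=2 r=6: |-7|<=|11| out[4]=121, r--
l=2 r=5: |-7|>|3| out[3]=49, l++
l=3 r=5: |-6|>|3| out[2]=36, l++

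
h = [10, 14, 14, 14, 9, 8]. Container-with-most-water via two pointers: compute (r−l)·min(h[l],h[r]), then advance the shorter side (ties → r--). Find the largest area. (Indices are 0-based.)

[0,5] min(10,8)*5=40 best=40 * → r--
[0,4] min(10,9)*4=36 best=40 → r--
[0,3] min(10,14)*3=30 best=40 → l++
[1,3] min(14,14)*2=28 best=40 → r--
[1,2] min(14,14)*1=14 best=40 → r--

max area = 40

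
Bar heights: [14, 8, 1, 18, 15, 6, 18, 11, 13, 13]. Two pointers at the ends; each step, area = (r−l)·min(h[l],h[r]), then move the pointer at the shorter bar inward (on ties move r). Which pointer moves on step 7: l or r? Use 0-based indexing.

l=0 r=9: min(14,13)*9=117 best=117 *, r--
l=0 r=8: min(14,13)*8=104 best=117, r--
l=0 r=7: min(14,11)*7=77 best=117, r--
l=0 r=6: min(14,18)*6=84 best=117, l++
l=1 r=6: min(8,18)*5=40 best=117, l++
l=2 r=6: min(1,18)*4=4 best=117, l++
l=3 r=6: min(18,18)*3=54 best=117, r--

r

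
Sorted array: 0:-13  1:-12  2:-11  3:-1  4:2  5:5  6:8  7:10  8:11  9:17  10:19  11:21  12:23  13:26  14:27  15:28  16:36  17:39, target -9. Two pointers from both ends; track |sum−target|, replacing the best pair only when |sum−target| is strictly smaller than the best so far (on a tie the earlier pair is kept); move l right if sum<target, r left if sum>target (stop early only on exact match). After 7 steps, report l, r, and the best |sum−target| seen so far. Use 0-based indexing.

l=0 r=17: -13+39=26 d=35 *, r--
l=0 r=16: -13+36=23 d=32 *, r--
l=0 r=15: -13+28=15 d=24 *, r--
l=0 r=14: -13+27=14 d=23 *, r--
l=0 r=13: -13+26=13 d=22 *, r--
l=0 r=12: -13+23=10 d=19 *, r--
l=0 r=11: -13+21=8 d=17 *, r--

l=0, r=10, best |Δ|=17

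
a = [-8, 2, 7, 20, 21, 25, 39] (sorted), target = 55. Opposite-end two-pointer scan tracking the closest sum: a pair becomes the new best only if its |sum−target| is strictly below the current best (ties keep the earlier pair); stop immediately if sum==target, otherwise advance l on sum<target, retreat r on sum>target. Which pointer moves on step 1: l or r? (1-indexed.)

l

l=1 r=7: -8+39=31 d=24 *, l++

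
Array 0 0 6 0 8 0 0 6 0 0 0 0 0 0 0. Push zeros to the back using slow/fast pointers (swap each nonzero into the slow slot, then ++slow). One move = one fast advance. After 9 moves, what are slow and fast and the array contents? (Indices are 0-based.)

slow=3, fast=9, a=[6, 8, 6, 0, 0, 0, 0, 0, 0, 0, 0, 0, 0, 0, 0]

slow=0 fast=0: a[fast]=0, fast++
slow=0 fast=1: a[fast]=0, fast++
slow=0 fast=2: a[fast]=6≠0 swap→a[0]=6, slow++,fast++
slow=1 fast=3: a[fast]=0, fast++
slow=1 fast=4: a[fast]=8≠0 swap→a[1]=8, slow++,fast++
slow=2 fast=5: a[fast]=0, fast++
slow=2 fast=6: a[fast]=0, fast++
slow=2 fast=7: a[fast]=6≠0 swap→a[2]=6, slow++,fast++
slow=3 fast=8: a[fast]=0, fast++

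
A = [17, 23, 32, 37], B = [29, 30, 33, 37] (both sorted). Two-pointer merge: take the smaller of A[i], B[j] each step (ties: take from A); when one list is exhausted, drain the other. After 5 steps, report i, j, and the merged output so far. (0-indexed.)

[i=0,j=0] A[i]=17<=B[j]=29 take 17 → i++
[i=1,j=0] A[i]=23<=B[j]=29 take 23 → i++
[i=2,j=0] A[i]=32>B[j]=29 take 29 → j++
[i=2,j=1] A[i]=32>B[j]=30 take 30 → j++
[i=2,j=2] A[i]=32<=B[j]=33 take 32 → i++

i=3, j=2, merged so far=[17, 23, 29, 30, 32]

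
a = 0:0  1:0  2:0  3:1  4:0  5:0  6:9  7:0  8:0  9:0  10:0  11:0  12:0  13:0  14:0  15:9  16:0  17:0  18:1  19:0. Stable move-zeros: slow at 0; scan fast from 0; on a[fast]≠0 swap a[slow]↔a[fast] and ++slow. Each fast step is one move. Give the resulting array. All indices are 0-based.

(s=0,f=0) a[fast]=0 → fast++
(s=0,f=1) a[fast]=0 → fast++
(s=0,f=2) a[fast]=0 → fast++
(s=0,f=3) a[fast]=1≠0 swap→a[0]=1 → slow++,fast++
(s=1,f=4) a[fast]=0 → fast++
(s=1,f=5) a[fast]=0 → fast++
(s=1,f=6) a[fast]=9≠0 swap→a[1]=9 → slow++,fast++
(s=2,f=7) a[fast]=0 → fast++
(s=2,f=8) a[fast]=0 → fast++
(s=2,f=9) a[fast]=0 → fast++
(s=2,f=10) a[fast]=0 → fast++
(s=2,f=11) a[fast]=0 → fast++
(s=2,f=12) a[fast]=0 → fast++
(s=2,f=13) a[fast]=0 → fast++
(s=2,f=14) a[fast]=0 → fast++
(s=2,f=15) a[fast]=9≠0 swap→a[2]=9 → slow++,fast++
(s=3,f=16) a[fast]=0 → fast++
(s=3,f=17) a[fast]=0 → fast++
(s=3,f=18) a[fast]=1≠0 swap→a[3]=1 → slow++,fast++
(s=4,f=19) a[fast]=0 → fast++

[1, 9, 9, 1, 0, 0, 0, 0, 0, 0, 0, 0, 0, 0, 0, 0, 0, 0, 0, 0]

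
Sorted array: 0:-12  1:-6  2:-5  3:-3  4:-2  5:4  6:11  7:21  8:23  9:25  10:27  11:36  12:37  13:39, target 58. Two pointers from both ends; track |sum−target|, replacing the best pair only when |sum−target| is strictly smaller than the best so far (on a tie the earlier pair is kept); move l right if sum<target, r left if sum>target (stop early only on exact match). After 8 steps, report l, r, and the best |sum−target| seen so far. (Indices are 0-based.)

l=7, r=12, best |Δ|=2

l=0 r=13: -12+39=27 d=31 *, l++
l=1 r=13: -6+39=33 d=25 *, l++
l=2 r=13: -5+39=34 d=24 *, l++
l=3 r=13: -3+39=36 d=22 *, l++
l=4 r=13: -2+39=37 d=21 *, l++
l=5 r=13: 4+39=43 d=15 *, l++
l=6 r=13: 11+39=50 d=8 *, l++
l=7 r=13: 21+39=60 d=2 *, r--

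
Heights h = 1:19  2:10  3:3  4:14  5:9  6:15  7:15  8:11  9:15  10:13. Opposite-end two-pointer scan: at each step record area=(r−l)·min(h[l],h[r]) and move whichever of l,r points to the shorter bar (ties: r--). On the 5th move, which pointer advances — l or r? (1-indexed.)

[1,10] min(19,13)*9=117 best=117 * → r--
[1,9] min(19,15)*8=120 best=120 * → r--
[1,8] min(19,11)*7=77 best=120 → r--
[1,7] min(19,15)*6=90 best=120 → r--
[1,6] min(19,15)*5=75 best=120 → r--

r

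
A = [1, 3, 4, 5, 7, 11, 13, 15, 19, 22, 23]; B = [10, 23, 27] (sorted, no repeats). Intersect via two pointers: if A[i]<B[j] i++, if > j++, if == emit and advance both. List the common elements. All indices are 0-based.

[i=0,j=0] 1<10 → i++
[i=1,j=0] 3<10 → i++
[i=2,j=0] 4<10 → i++
[i=3,j=0] 5<10 → i++
[i=4,j=0] 7<10 → i++
[i=5,j=0] 11>10 → j++
[i=5,j=1] 11<23 → i++
[i=6,j=1] 13<23 → i++
[i=7,j=1] 15<23 → i++
[i=8,j=1] 19<23 → i++
[i=9,j=1] 22<23 → i++
[i=10,j=1] 23==23 emit → i++,j++

intersection = [23]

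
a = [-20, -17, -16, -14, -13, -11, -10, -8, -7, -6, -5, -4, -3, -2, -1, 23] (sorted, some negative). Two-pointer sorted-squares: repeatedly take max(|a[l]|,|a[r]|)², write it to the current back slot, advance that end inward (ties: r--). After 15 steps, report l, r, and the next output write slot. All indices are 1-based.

l=15, r=15, next write slot=1

[1,16] |-20|<=|23| out[16]=529 → r--
[1,15] |-20|>|-1| out[15]=400 → l++
[2,15] |-17|>|-1| out[14]=289 → l++
[3,15] |-16|>|-1| out[13]=256 → l++
[4,15] |-14|>|-1| out[12]=196 → l++
[5,15] |-13|>|-1| out[11]=169 → l++
[6,15] |-11|>|-1| out[10]=121 → l++
[7,15] |-10|>|-1| out[9]=100 → l++
[8,15] |-8|>|-1| out[8]=64 → l++
[9,15] |-7|>|-1| out[7]=49 → l++
[10,15] |-6|>|-1| out[6]=36 → l++
[11,15] |-5|>|-1| out[5]=25 → l++
[12,15] |-4|>|-1| out[4]=16 → l++
[13,15] |-3|>|-1| out[3]=9 → l++
[14,15] |-2|>|-1| out[2]=4 → l++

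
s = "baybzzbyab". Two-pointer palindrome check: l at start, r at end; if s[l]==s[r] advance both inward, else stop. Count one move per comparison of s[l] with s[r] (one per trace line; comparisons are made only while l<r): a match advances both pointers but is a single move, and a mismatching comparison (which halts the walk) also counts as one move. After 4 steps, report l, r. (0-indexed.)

[0,9] 'b'=='b' → l++,r--
[1,8] 'a'=='a' → l++,r--
[2,7] 'y'=='y' → l++,r--
[3,6] 'b'=='b' → l++,r--

l=4, r=5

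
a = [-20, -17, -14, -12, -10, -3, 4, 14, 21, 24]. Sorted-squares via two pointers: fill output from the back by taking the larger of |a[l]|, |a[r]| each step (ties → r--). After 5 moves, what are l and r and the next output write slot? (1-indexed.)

l=1 r=10: |-20|<=|24| out[10]=576, r--
l=1 r=9: |-20|<=|21| out[9]=441, r--
l=1 r=8: |-20|>|14| out[8]=400, l++
l=2 r=8: |-17|>|14| out[7]=289, l++
l=3 r=8: |-14|<=|14| out[6]=196, r--

l=3, r=7, next write slot=5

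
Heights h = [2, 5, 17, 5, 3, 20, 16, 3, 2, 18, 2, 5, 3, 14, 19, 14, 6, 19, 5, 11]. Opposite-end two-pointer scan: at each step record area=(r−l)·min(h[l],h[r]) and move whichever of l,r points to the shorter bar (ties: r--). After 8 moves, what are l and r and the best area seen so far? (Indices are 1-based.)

[1,20] min(2,11)*19=38 best=38 * → l++
[2,20] min(5,11)*18=90 best=90 * → l++
[3,20] min(17,11)*17=187 best=187 * → r--
[3,19] min(17,5)*16=80 best=187 → r--
[3,18] min(17,19)*15=255 best=255 * → l++
[4,18] min(5,19)*14=70 best=255 → l++
[5,18] min(3,19)*13=39 best=255 → l++
[6,18] min(20,19)*12=228 best=255 → r--

l=6, r=17, best area=255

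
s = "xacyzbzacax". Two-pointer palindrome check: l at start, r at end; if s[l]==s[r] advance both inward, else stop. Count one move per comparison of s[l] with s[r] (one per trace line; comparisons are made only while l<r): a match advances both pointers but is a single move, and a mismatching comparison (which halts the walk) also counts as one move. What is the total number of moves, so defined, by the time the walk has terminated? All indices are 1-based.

l=1 r=11: 'x'=='x', l++,r--
l=2 r=10: 'a'=='a', l++,r--
l=3 r=9: 'c'=='c', l++,r--
l=4 r=8: 'y'!='a', stop

4 moves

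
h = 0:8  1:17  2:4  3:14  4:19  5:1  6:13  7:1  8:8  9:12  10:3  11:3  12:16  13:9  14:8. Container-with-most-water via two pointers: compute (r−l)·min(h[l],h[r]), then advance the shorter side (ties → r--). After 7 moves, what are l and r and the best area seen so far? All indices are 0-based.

l=1, r=8, best area=176

l=0 r=14: min(8,8)*14=112 best=112 *, r--
l=0 r=13: min(8,9)*13=104 best=112, l++
l=1 r=13: min(17,9)*12=108 best=112, r--
l=1 r=12: min(17,16)*11=176 best=176 *, r--
l=1 r=11: min(17,3)*10=30 best=176, r--
l=1 r=10: min(17,3)*9=27 best=176, r--
l=1 r=9: min(17,12)*8=96 best=176, r--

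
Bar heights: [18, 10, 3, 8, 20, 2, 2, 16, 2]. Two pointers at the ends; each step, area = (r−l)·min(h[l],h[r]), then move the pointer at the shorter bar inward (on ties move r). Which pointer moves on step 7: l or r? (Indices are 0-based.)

l

l=0 r=8: min(18,2)*8=16 best=16 *, r--
l=0 r=7: min(18,16)*7=112 best=112 *, r--
l=0 r=6: min(18,2)*6=12 best=112, r--
l=0 r=5: min(18,2)*5=10 best=112, r--
l=0 r=4: min(18,20)*4=72 best=112, l++
l=1 r=4: min(10,20)*3=30 best=112, l++
l=2 r=4: min(3,20)*2=6 best=112, l++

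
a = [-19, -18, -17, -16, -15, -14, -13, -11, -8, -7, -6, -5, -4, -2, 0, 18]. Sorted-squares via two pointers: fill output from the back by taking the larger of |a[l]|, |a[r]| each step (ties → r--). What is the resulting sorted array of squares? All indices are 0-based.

[0, 4, 16, 25, 36, 49, 64, 121, 169, 196, 225, 256, 289, 324, 324, 361]

l=0 r=15: |-19|>|18| out[15]=361, l++
l=1 r=15: |-18|<=|18| out[14]=324, r--
l=1 r=14: |-18|>|0| out[13]=324, l++
l=2 r=14: |-17|>|0| out[12]=289, l++
l=3 r=14: |-16|>|0| out[11]=256, l++
l=4 r=14: |-15|>|0| out[10]=225, l++
l=5 r=14: |-14|>|0| out[9]=196, l++
l=6 r=14: |-13|>|0| out[8]=169, l++
l=7 r=14: |-11|>|0| out[7]=121, l++
l=8 r=14: |-8|>|0| out[6]=64, l++
l=9 r=14: |-7|>|0| out[5]=49, l++
l=10 r=14: |-6|>|0| out[4]=36, l++
l=11 r=14: |-5|>|0| out[3]=25, l++
l=12 r=14: |-4|>|0| out[2]=16, l++
l=13 r=14: |-2|>|0| out[1]=4, l++
l=14 r=14: |0|<=|0| out[0]=0, r--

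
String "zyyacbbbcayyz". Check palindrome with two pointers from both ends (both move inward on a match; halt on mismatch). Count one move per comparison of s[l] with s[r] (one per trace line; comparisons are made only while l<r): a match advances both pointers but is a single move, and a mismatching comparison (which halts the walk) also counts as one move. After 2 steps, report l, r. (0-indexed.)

l=0 r=12: 'z'=='z', l++,r--
l=1 r=11: 'y'=='y', l++,r--

l=2, r=10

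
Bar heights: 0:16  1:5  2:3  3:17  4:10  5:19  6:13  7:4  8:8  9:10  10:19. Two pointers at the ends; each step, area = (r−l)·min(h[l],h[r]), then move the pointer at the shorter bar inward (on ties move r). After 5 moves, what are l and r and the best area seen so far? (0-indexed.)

l=5, r=10, best area=160

[0,10] min(16,19)*10=160 best=160 * → l++
[1,10] min(5,19)*9=45 best=160 → l++
[2,10] min(3,19)*8=24 best=160 → l++
[3,10] min(17,19)*7=119 best=160 → l++
[4,10] min(10,19)*6=60 best=160 → l++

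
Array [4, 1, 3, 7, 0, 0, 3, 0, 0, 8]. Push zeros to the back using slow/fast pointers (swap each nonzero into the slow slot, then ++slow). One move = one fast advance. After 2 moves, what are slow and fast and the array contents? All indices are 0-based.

slow=0 fast=0: a[fast]=4≠0 swap→a[0]=4, slow++,fast++
slow=1 fast=1: a[fast]=1≠0 swap→a[1]=1, slow++,fast++

slow=2, fast=2, a=[4, 1, 3, 7, 0, 0, 3, 0, 0, 8]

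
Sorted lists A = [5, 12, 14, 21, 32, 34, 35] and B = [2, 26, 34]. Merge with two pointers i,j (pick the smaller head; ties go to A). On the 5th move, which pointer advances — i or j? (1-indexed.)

i

i=1 j=1: A[i]=5>B[j]=2 take 2, j++
i=1 j=2: A[i]=5<=B[j]=26 take 5, i++
i=2 j=2: A[i]=12<=B[j]=26 take 12, i++
i=3 j=2: A[i]=14<=B[j]=26 take 14, i++
i=4 j=2: A[i]=21<=B[j]=26 take 21, i++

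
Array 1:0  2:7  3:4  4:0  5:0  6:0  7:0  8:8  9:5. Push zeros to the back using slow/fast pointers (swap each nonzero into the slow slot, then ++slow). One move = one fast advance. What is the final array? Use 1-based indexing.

(s=1,f=1) a[fast]=0 → fast++
(s=1,f=2) a[fast]=7≠0 swap→a[1]=7 → slow++,fast++
(s=2,f=3) a[fast]=4≠0 swap→a[2]=4 → slow++,fast++
(s=3,f=4) a[fast]=0 → fast++
(s=3,f=5) a[fast]=0 → fast++
(s=3,f=6) a[fast]=0 → fast++
(s=3,f=7) a[fast]=0 → fast++
(s=3,f=8) a[fast]=8≠0 swap→a[3]=8 → slow++,fast++
(s=4,f=9) a[fast]=5≠0 swap→a[4]=5 → slow++,fast++

[7, 4, 8, 5, 0, 0, 0, 0, 0]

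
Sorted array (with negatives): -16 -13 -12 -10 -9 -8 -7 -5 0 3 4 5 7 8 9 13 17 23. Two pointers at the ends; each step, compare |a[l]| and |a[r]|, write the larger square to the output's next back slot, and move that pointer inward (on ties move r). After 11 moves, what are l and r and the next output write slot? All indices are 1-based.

[1,18] |-16|<=|23| out[18]=529 → r--
[1,17] |-16|<=|17| out[17]=289 → r--
[1,16] |-16|>|13| out[16]=256 → l++
[2,16] |-13|<=|13| out[15]=169 → r--
[2,15] |-13|>|9| out[14]=169 → l++
[3,15] |-12|>|9| out[13]=144 → l++
[4,15] |-10|>|9| out[12]=100 → l++
[5,15] |-9|<=|9| out[11]=81 → r--
[5,14] |-9|>|8| out[10]=81 → l++
[6,14] |-8|<=|8| out[9]=64 → r--
[6,13] |-8|>|7| out[8]=64 → l++

l=7, r=13, next write slot=7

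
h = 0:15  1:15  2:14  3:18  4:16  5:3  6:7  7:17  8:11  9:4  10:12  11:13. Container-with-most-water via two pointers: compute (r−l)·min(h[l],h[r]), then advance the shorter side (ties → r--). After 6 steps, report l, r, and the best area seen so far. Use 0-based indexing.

l=0 r=11: min(15,13)*11=143 best=143 *, r--
l=0 r=10: min(15,12)*10=120 best=143, r--
l=0 r=9: min(15,4)*9=36 best=143, r--
l=0 r=8: min(15,11)*8=88 best=143, r--
l=0 r=7: min(15,17)*7=105 best=143, l++
l=1 r=7: min(15,17)*6=90 best=143, l++

l=2, r=7, best area=143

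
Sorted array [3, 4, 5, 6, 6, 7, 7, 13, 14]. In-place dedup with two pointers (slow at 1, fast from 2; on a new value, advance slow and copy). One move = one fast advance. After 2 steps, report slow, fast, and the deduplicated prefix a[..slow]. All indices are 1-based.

(s=1,f=2) a[fast]=4≠a[slow]=3 write a[2]=4 → slow++,fast++
(s=2,f=3) a[fast]=5≠a[slow]=4 write a[3]=5 → slow++,fast++

slow=3, fast=4, prefix=[3, 4, 5]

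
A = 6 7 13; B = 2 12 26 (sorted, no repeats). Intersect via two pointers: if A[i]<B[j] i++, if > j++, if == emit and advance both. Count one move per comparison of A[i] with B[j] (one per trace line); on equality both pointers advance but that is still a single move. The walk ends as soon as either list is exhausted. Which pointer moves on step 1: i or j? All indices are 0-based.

[i=0,j=0] 6>2 → j++

j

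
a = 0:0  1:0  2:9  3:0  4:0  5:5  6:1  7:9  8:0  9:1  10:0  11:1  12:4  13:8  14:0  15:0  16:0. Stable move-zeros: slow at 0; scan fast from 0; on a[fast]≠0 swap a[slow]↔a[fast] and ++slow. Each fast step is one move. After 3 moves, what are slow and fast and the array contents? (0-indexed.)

slow=0 fast=0: a[fast]=0, fast++
slow=0 fast=1: a[fast]=0, fast++
slow=0 fast=2: a[fast]=9≠0 swap→a[0]=9, slow++,fast++

slow=1, fast=3, a=[9, 0, 0, 0, 0, 5, 1, 9, 0, 1, 0, 1, 4, 8, 0, 0, 0]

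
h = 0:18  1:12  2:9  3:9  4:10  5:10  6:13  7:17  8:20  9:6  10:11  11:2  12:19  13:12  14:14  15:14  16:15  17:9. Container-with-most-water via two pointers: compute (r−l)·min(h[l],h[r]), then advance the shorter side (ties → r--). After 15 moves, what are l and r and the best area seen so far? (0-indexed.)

l=8, r=10, best area=240

l=0 r=17: min(18,9)*17=153 best=153 *, r--
l=0 r=16: min(18,15)*16=240 best=240 *, r--
l=0 r=15: min(18,14)*15=210 best=240, r--
l=0 r=14: min(18,14)*14=196 best=240, r--
l=0 r=13: min(18,12)*13=156 best=240, r--
l=0 r=12: min(18,19)*12=216 best=240, l++
l=1 r=12: min(12,19)*11=132 best=240, l++
l=2 r=12: min(9,19)*10=90 best=240, l++
l=3 r=12: min(9,19)*9=81 best=240, l++
l=4 r=12: min(10,19)*8=80 best=240, l++
l=5 r=12: min(10,19)*7=70 best=240, l++
l=6 r=12: min(13,19)*6=78 best=240, l++
l=7 r=12: min(17,19)*5=85 best=240, l++
l=8 r=12: min(20,19)*4=76 best=240, r--
l=8 r=11: min(20,2)*3=6 best=240, r--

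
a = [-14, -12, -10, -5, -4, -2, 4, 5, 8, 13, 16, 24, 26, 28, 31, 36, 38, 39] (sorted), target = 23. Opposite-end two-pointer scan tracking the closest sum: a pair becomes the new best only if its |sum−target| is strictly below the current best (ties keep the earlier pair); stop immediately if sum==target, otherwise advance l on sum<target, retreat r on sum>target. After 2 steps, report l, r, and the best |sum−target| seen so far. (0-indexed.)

[0,17] -14+39=25 d=2 * → r--
[0,16] -14+38=24 d=1 * → r--

l=0, r=15, best |Δ|=1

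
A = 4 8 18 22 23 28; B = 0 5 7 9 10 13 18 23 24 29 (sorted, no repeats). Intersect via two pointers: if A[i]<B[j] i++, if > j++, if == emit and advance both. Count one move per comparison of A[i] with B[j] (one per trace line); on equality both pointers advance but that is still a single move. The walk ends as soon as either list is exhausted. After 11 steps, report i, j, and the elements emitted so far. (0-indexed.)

i=5, j=8, emitted=[18, 23]

i=0 j=0: 4>0, j++
i=0 j=1: 4<5, i++
i=1 j=1: 8>5, j++
i=1 j=2: 8>7, j++
i=1 j=3: 8<9, i++
i=2 j=3: 18>9, j++
i=2 j=4: 18>10, j++
i=2 j=5: 18>13, j++
i=2 j=6: 18==18 emit, i++,j++
i=3 j=7: 22<23, i++
i=4 j=7: 23==23 emit, i++,j++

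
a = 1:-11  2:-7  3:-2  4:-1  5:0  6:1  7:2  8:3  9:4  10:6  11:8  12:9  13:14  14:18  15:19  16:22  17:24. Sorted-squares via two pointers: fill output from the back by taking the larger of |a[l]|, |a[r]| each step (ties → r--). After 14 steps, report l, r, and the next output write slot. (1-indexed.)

l=4, r=6, next write slot=3

l=1 r=17: |-11|<=|24| out[17]=576, r--
l=1 r=16: |-11|<=|22| out[16]=484, r--
l=1 r=15: |-11|<=|19| out[15]=361, r--
l=1 r=14: |-11|<=|18| out[14]=324, r--
l=1 r=13: |-11|<=|14| out[13]=196, r--
l=1 r=12: |-11|>|9| out[12]=121, l++
l=2 r=12: |-7|<=|9| out[11]=81, r--
l=2 r=11: |-7|<=|8| out[10]=64, r--
l=2 r=10: |-7|>|6| out[9]=49, l++
l=3 r=10: |-2|<=|6| out[8]=36, r--
l=3 r=9: |-2|<=|4| out[7]=16, r--
l=3 r=8: |-2|<=|3| out[6]=9, r--
l=3 r=7: |-2|<=|2| out[5]=4, r--
l=3 r=6: |-2|>|1| out[4]=4, l++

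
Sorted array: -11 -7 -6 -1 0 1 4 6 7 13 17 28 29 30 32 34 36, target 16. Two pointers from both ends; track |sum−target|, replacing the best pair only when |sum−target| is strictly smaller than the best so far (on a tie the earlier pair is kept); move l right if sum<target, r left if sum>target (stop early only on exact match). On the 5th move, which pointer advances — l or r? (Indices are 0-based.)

r

[0,16] -11+36=25 d=9 * → r--
[0,15] -11+34=23 d=7 * → r--
[0,14] -11+32=21 d=5 * → r--
[0,13] -11+30=19 d=3 * → r--
[0,12] -11+29=18 d=2 * → r--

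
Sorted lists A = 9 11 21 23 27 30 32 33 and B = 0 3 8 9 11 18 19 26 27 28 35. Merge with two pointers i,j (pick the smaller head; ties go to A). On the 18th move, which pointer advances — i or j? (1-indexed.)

i=1 j=1: A[i]=9>B[j]=0 take 0, j++
i=1 j=2: A[i]=9>B[j]=3 take 3, j++
i=1 j=3: A[i]=9>B[j]=8 take 8, j++
i=1 j=4: A[i]=9<=B[j]=9 take 9, i++
i=2 j=4: A[i]=11>B[j]=9 take 9, j++
i=2 j=5: A[i]=11<=B[j]=11 take 11, i++
i=3 j=5: A[i]=21>B[j]=11 take 11, j++
i=3 j=6: A[i]=21>B[j]=18 take 18, j++
i=3 j=7: A[i]=21>B[j]=19 take 19, j++
i=3 j=8: A[i]=21<=B[j]=26 take 21, i++
i=4 j=8: A[i]=23<=B[j]=26 take 23, i++
i=5 j=8: A[i]=27>B[j]=26 take 26, j++
i=5 j=9: A[i]=27<=B[j]=27 take 27, i++
i=6 j=9: A[i]=30>B[j]=27 take 27, j++
i=6 j=10: A[i]=30>B[j]=28 take 28, j++
i=6 j=11: A[i]=30<=B[j]=35 take 30, i++
i=7 j=11: A[i]=32<=B[j]=35 take 32, i++
i=8 j=11: A[i]=33<=B[j]=35 take 33, i++

i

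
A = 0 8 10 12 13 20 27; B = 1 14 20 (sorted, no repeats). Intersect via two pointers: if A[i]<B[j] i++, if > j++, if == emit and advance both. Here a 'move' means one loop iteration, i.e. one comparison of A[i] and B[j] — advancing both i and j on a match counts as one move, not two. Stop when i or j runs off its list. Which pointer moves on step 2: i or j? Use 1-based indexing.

j

i=1 j=1: 0<1, i++
i=2 j=1: 8>1, j++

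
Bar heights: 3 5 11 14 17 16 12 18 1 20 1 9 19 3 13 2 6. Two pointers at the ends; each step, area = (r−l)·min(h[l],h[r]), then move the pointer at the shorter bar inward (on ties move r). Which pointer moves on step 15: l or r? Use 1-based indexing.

[1,17] min(3,6)*16=48 best=48 * → l++
[2,17] min(5,6)*15=75 best=75 * → l++
[3,17] min(11,6)*14=84 best=84 * → r--
[3,16] min(11,2)*13=26 best=84 → r--
[3,15] min(11,13)*12=132 best=132 * → l++
[4,15] min(14,13)*11=143 best=143 * → r--
[4,14] min(14,3)*10=30 best=143 → r--
[4,13] min(14,19)*9=126 best=143 → l++
[5,13] min(17,19)*8=136 best=143 → l++
[6,13] min(16,19)*7=112 best=143 → l++
[7,13] min(12,19)*6=72 best=143 → l++
[8,13] min(18,19)*5=90 best=143 → l++
[9,13] min(1,19)*4=4 best=143 → l++
[10,13] min(20,19)*3=57 best=143 → r--
[10,12] min(20,9)*2=18 best=143 → r--

r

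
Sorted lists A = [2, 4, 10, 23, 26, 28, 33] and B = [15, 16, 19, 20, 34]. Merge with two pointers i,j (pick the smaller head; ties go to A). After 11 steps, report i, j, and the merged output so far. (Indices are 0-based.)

[i=0,j=0] A[i]=2<=B[j]=15 take 2 → i++
[i=1,j=0] A[i]=4<=B[j]=15 take 4 → i++
[i=2,j=0] A[i]=10<=B[j]=15 take 10 → i++
[i=3,j=0] A[i]=23>B[j]=15 take 15 → j++
[i=3,j=1] A[i]=23>B[j]=16 take 16 → j++
[i=3,j=2] A[i]=23>B[j]=19 take 19 → j++
[i=3,j=3] A[i]=23>B[j]=20 take 20 → j++
[i=3,j=4] A[i]=23<=B[j]=34 take 23 → i++
[i=4,j=4] A[i]=26<=B[j]=34 take 26 → i++
[i=5,j=4] A[i]=28<=B[j]=34 take 28 → i++
[i=6,j=4] A[i]=33<=B[j]=34 take 33 → i++

i=7, j=4, merged so far=[2, 4, 10, 15, 16, 19, 20, 23, 26, 28, 33]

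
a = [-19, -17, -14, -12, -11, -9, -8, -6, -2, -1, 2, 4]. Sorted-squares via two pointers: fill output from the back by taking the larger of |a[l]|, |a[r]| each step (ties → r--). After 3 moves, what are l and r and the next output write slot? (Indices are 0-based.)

l=3, r=11, next write slot=8

l=0 r=11: |-19|>|4| out[11]=361, l++
l=1 r=11: |-17|>|4| out[10]=289, l++
l=2 r=11: |-14|>|4| out[9]=196, l++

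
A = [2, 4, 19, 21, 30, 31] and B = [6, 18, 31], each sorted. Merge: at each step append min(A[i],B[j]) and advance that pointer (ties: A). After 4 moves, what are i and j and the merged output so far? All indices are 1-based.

i=3, j=3, merged so far=[2, 4, 6, 18]

i=1 j=1: A[i]=2<=B[j]=6 take 2, i++
i=2 j=1: A[i]=4<=B[j]=6 take 4, i++
i=3 j=1: A[i]=19>B[j]=6 take 6, j++
i=3 j=2: A[i]=19>B[j]=18 take 18, j++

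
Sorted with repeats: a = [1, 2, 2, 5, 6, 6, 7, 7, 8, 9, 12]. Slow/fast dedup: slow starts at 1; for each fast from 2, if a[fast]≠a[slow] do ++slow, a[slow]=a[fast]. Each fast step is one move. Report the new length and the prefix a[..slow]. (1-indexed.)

length 8; prefix = [1, 2, 5, 6, 7, 8, 9, 12]

slow=1 fast=2: a[fast]=2≠a[slow]=1 write a[2]=2, slow++,fast++
slow=2 fast=3: a[fast]=2=a[slow] dup, fast++
slow=2 fast=4: a[fast]=5≠a[slow]=2 write a[3]=5, slow++,fast++
slow=3 fast=5: a[fast]=6≠a[slow]=5 write a[4]=6, slow++,fast++
slow=4 fast=6: a[fast]=6=a[slow] dup, fast++
slow=4 fast=7: a[fast]=7≠a[slow]=6 write a[5]=7, slow++,fast++
slow=5 fast=8: a[fast]=7=a[slow] dup, fast++
slow=5 fast=9: a[fast]=8≠a[slow]=7 write a[6]=8, slow++,fast++
slow=6 fast=10: a[fast]=9≠a[slow]=8 write a[7]=9, slow++,fast++
slow=7 fast=11: a[fast]=12≠a[slow]=9 write a[8]=12, slow++,fast++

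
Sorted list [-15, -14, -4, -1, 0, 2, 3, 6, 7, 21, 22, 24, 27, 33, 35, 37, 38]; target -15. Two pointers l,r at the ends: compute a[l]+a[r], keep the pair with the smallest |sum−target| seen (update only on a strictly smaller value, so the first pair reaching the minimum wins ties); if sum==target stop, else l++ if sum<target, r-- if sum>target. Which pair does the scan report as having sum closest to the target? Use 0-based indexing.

[0,16] -15+38=23 d=38 * → r--
[0,15] -15+37=22 d=37 * → r--
[0,14] -15+35=20 d=35 * → r--
[0,13] -15+33=18 d=33 * → r--
[0,12] -15+27=12 d=27 * → r--
[0,11] -15+24=9 d=24 * → r--
[0,10] -15+22=7 d=22 * → r--
[0,9] -15+21=6 d=21 * → r--
[0,8] -15+7=-8 d=7 * → r--
[0,7] -15+6=-9 d=6 * → r--
[0,6] -15+3=-12 d=3 * → r--
[0,5] -15+2=-13 d=2 * → r--
[0,4] -15+0=-15 d=0 * → stop

pair (-15, 0) with sum -15 (|Δ|=0)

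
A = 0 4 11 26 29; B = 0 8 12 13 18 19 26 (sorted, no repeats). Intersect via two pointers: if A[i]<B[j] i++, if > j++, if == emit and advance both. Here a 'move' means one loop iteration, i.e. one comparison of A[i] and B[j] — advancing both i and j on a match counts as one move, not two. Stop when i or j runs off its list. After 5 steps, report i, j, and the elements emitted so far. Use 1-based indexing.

i=4, j=4, emitted=[0]

i=1 j=1: 0==0 emit, i++,j++
i=2 j=2: 4<8, i++
i=3 j=2: 11>8, j++
i=3 j=3: 11<12, i++
i=4 j=3: 26>12, j++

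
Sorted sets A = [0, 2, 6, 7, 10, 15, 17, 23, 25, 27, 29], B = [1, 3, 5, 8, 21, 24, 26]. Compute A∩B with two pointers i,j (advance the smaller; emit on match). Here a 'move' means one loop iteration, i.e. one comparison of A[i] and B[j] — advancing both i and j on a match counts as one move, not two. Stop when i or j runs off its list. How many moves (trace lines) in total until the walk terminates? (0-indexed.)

i=0 j=0: 0<1, i++
i=1 j=0: 2>1, j++
i=1 j=1: 2<3, i++
i=2 j=1: 6>3, j++
i=2 j=2: 6>5, j++
i=2 j=3: 6<8, i++
i=3 j=3: 7<8, i++
i=4 j=3: 10>8, j++
i=4 j=4: 10<21, i++
i=5 j=4: 15<21, i++
i=6 j=4: 17<21, i++
i=7 j=4: 23>21, j++
i=7 j=5: 23<24, i++
i=8 j=5: 25>24, j++
i=8 j=6: 25<26, i++
i=9 j=6: 27>26, j++

16 moves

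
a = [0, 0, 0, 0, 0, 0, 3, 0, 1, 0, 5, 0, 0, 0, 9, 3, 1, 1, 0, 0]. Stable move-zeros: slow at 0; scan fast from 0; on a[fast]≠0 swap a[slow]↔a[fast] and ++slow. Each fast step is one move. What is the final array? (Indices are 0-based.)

(s=0,f=0) a[fast]=0 → fast++
(s=0,f=1) a[fast]=0 → fast++
(s=0,f=2) a[fast]=0 → fast++
(s=0,f=3) a[fast]=0 → fast++
(s=0,f=4) a[fast]=0 → fast++
(s=0,f=5) a[fast]=0 → fast++
(s=0,f=6) a[fast]=3≠0 swap→a[0]=3 → slow++,fast++
(s=1,f=7) a[fast]=0 → fast++
(s=1,f=8) a[fast]=1≠0 swap→a[1]=1 → slow++,fast++
(s=2,f=9) a[fast]=0 → fast++
(s=2,f=10) a[fast]=5≠0 swap→a[2]=5 → slow++,fast++
(s=3,f=11) a[fast]=0 → fast++
(s=3,f=12) a[fast]=0 → fast++
(s=3,f=13) a[fast]=0 → fast++
(s=3,f=14) a[fast]=9≠0 swap→a[3]=9 → slow++,fast++
(s=4,f=15) a[fast]=3≠0 swap→a[4]=3 → slow++,fast++
(s=5,f=16) a[fast]=1≠0 swap→a[5]=1 → slow++,fast++
(s=6,f=17) a[fast]=1≠0 swap→a[6]=1 → slow++,fast++
(s=7,f=18) a[fast]=0 → fast++
(s=7,f=19) a[fast]=0 → fast++

[3, 1, 5, 9, 3, 1, 1, 0, 0, 0, 0, 0, 0, 0, 0, 0, 0, 0, 0, 0]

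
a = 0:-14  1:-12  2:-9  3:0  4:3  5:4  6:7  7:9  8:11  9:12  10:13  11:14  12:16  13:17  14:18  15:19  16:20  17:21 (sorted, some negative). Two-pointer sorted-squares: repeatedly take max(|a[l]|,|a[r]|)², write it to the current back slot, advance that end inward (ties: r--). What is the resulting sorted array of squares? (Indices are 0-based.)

[0, 9, 16, 49, 81, 81, 121, 144, 144, 169, 196, 196, 256, 289, 324, 361, 400, 441]

l=0 r=17: |-14|<=|21| out[17]=441, r--
l=0 r=16: |-14|<=|20| out[16]=400, r--
l=0 r=15: |-14|<=|19| out[15]=361, r--
l=0 r=14: |-14|<=|18| out[14]=324, r--
l=0 r=13: |-14|<=|17| out[13]=289, r--
l=0 r=12: |-14|<=|16| out[12]=256, r--
l=0 r=11: |-14|<=|14| out[11]=196, r--
l=0 r=10: |-14|>|13| out[10]=196, l++
l=1 r=10: |-12|<=|13| out[9]=169, r--
l=1 r=9: |-12|<=|12| out[8]=144, r--
l=1 r=8: |-12|>|11| out[7]=144, l++
l=2 r=8: |-9|<=|11| out[6]=121, r--
l=2 r=7: |-9|<=|9| out[5]=81, r--
l=2 r=6: |-9|>|7| out[4]=81, l++
l=3 r=6: |0|<=|7| out[3]=49, r--
l=3 r=5: |0|<=|4| out[2]=16, r--
l=3 r=4: |0|<=|3| out[1]=9, r--
l=3 r=3: |0|<=|0| out[0]=0, r--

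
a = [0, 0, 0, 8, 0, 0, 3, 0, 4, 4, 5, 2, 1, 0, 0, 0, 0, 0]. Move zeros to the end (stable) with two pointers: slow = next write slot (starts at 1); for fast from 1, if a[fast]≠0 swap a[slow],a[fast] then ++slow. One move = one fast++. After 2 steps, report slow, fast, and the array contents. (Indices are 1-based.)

slow=1, fast=3, a=[0, 0, 0, 8, 0, 0, 3, 0, 4, 4, 5, 2, 1, 0, 0, 0, 0, 0]

slow=1 fast=1: a[fast]=0, fast++
slow=1 fast=2: a[fast]=0, fast++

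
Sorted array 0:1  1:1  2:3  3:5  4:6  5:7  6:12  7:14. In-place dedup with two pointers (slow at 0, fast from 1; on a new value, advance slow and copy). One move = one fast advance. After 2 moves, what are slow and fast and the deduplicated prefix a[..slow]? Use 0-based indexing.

slow=1, fast=3, prefix=[1, 3]

slow=0 fast=1: a[fast]=1=a[slow] dup, fast++
slow=0 fast=2: a[fast]=3≠a[slow]=1 write a[1]=3, slow++,fast++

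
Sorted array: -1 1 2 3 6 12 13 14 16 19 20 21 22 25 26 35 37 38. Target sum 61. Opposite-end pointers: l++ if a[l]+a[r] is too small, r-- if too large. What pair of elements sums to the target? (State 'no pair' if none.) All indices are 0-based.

[0,17] -1+38=37 <61 → l++
[1,17] 1+38=39 <61 → l++
[2,17] 2+38=40 <61 → l++
[3,17] 3+38=41 <61 → l++
[4,17] 6+38=44 <61 → l++
[5,17] 12+38=50 <61 → l++
[6,17] 13+38=51 <61 → l++
[7,17] 14+38=52 <61 → l++
[8,17] 16+38=54 <61 → l++
[9,17] 19+38=57 <61 → l++
[10,17] 20+38=58 <61 → l++
[11,17] 21+38=59 <61 → l++
[12,17] 22+38=60 <61 → l++
[13,17] 25+38=63 >61 → r--
[13,16] 25+37=62 >61 → r--
[13,15] 25+35=60 <61 → l++
[14,15] 26+35=61 → found

(26, 35)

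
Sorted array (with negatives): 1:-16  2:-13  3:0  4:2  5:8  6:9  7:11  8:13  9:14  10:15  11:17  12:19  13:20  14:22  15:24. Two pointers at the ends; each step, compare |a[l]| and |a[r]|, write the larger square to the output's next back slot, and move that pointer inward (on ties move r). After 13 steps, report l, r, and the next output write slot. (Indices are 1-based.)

[1,15] |-16|<=|24| out[15]=576 → r--
[1,14] |-16|<=|22| out[14]=484 → r--
[1,13] |-16|<=|20| out[13]=400 → r--
[1,12] |-16|<=|19| out[12]=361 → r--
[1,11] |-16|<=|17| out[11]=289 → r--
[1,10] |-16|>|15| out[10]=256 → l++
[2,10] |-13|<=|15| out[9]=225 → r--
[2,9] |-13|<=|14| out[8]=196 → r--
[2,8] |-13|<=|13| out[7]=169 → r--
[2,7] |-13|>|11| out[6]=169 → l++
[3,7] |0|<=|11| out[5]=121 → r--
[3,6] |0|<=|9| out[4]=81 → r--
[3,5] |0|<=|8| out[3]=64 → r--

l=3, r=4, next write slot=2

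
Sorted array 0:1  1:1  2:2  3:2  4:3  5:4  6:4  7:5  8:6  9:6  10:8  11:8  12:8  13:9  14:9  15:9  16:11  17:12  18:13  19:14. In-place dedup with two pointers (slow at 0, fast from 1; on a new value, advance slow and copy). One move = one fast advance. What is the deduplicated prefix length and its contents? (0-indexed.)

length 12; prefix = [1, 2, 3, 4, 5, 6, 8, 9, 11, 12, 13, 14]

(s=0,f=1) a[fast]=1=a[slow] dup → fast++
(s=0,f=2) a[fast]=2≠a[slow]=1 write a[1]=2 → slow++,fast++
(s=1,f=3) a[fast]=2=a[slow] dup → fast++
(s=1,f=4) a[fast]=3≠a[slow]=2 write a[2]=3 → slow++,fast++
(s=2,f=5) a[fast]=4≠a[slow]=3 write a[3]=4 → slow++,fast++
(s=3,f=6) a[fast]=4=a[slow] dup → fast++
(s=3,f=7) a[fast]=5≠a[slow]=4 write a[4]=5 → slow++,fast++
(s=4,f=8) a[fast]=6≠a[slow]=5 write a[5]=6 → slow++,fast++
(s=5,f=9) a[fast]=6=a[slow] dup → fast++
(s=5,f=10) a[fast]=8≠a[slow]=6 write a[6]=8 → slow++,fast++
(s=6,f=11) a[fast]=8=a[slow] dup → fast++
(s=6,f=12) a[fast]=8=a[slow] dup → fast++
(s=6,f=13) a[fast]=9≠a[slow]=8 write a[7]=9 → slow++,fast++
(s=7,f=14) a[fast]=9=a[slow] dup → fast++
(s=7,f=15) a[fast]=9=a[slow] dup → fast++
(s=7,f=16) a[fast]=11≠a[slow]=9 write a[8]=11 → slow++,fast++
(s=8,f=17) a[fast]=12≠a[slow]=11 write a[9]=12 → slow++,fast++
(s=9,f=18) a[fast]=13≠a[slow]=12 write a[10]=13 → slow++,fast++
(s=10,f=19) a[fast]=14≠a[slow]=13 write a[11]=14 → slow++,fast++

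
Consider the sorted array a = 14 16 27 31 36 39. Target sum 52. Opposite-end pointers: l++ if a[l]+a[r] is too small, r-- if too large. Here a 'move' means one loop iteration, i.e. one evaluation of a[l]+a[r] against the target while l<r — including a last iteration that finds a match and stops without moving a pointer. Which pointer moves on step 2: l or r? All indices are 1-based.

l

l=1 r=6: 14+39=53 >52, r--
l=1 r=5: 14+36=50 <52, l++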